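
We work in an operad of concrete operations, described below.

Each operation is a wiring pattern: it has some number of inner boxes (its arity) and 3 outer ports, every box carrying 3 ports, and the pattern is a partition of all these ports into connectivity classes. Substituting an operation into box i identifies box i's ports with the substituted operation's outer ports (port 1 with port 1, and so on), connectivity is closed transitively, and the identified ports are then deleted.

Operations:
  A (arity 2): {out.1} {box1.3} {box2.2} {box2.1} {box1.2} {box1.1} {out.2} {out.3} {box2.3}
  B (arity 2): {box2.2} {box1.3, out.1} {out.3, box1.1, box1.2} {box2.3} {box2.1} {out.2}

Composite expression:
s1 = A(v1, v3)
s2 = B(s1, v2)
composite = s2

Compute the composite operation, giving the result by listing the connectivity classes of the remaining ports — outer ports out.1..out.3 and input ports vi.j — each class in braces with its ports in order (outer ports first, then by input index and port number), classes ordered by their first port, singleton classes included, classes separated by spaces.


Substituting into B glues patterns; closure does the rest.
composing A on (v1, v3), with out.j its own outer ports: {out.1} {out.2} {out.3} {v1.1} {v1.2} {v1.3} {v3.1} {v3.2} {v3.3}
composing B on (v1, v3, v2), with out.j its own outer ports: {out.1} {out.2} {out.3} {v1.1} {v1.2} {v1.3} {v2.1} {v2.2} {v2.3} {v3.1} {v3.2} {v3.3}

{out.1} {out.2} {out.3} {v1.1} {v1.2} {v1.3} {v2.1} {v2.2} {v2.3} {v3.1} {v3.2} {v3.3}


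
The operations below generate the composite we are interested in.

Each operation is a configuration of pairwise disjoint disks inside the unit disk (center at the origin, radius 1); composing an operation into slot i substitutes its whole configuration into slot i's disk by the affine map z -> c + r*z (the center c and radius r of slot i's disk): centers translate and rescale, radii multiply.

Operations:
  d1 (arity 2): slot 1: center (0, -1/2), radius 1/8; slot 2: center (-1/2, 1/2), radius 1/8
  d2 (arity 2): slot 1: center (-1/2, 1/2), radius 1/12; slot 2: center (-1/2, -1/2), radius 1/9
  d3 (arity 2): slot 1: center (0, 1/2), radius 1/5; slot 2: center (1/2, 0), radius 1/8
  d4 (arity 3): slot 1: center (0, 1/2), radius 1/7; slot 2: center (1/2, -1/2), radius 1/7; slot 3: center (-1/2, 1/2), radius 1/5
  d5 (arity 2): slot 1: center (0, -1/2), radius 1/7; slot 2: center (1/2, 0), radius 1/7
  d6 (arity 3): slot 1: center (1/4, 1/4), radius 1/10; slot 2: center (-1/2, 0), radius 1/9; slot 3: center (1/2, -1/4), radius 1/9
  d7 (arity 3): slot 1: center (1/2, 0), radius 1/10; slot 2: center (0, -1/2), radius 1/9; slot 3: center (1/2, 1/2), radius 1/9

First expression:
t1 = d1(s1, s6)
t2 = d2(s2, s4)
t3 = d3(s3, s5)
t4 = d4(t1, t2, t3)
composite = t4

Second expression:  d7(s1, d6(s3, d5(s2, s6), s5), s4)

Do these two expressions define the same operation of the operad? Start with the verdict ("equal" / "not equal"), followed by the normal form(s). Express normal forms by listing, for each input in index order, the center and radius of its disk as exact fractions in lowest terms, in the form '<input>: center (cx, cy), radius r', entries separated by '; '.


not equal: they reduce to s1: center (0, 3/7), radius 1/56; s2: center (3/7, -3/7), radius 1/84; s3: center (-1/2, 3/5), radius 1/25; s4: center (3/7, -4/7), radius 1/63; s5: center (-2/5, 1/2), radius 1/40; s6: center (-1/14, 4/7), radius 1/56 and s1: center (1/2, 0), radius 1/10; s2: center (-1/18, -41/81), radius 1/567; s3: center (1/36, -17/36), radius 1/90; s4: center (1/2, 1/2), radius 1/9; s5: center (1/18, -19/36), radius 1/81; s6: center (-4/81, -1/2), radius 1/567

The first expression reduces to s1: center (0, 3/7), radius 1/56; s2: center (3/7, -3/7), radius 1/84; s3: center (-1/2, 3/5), radius 1/25; s4: center (3/7, -4/7), radius 1/63; s5: center (-2/5, 1/2), radius 1/40; s6: center (-1/14, 4/7), radius 1/56
The second expression reduces to s1: center (1/2, 0), radius 1/10; s2: center (-1/18, -41/81), radius 1/567; s3: center (1/36, -17/36), radius 1/90; s4: center (1/2, 1/2), radius 1/9; s5: center (1/18, -19/36), radius 1/81; s6: center (-4/81, -1/2), radius 1/567
The normal forms differ: not equal.


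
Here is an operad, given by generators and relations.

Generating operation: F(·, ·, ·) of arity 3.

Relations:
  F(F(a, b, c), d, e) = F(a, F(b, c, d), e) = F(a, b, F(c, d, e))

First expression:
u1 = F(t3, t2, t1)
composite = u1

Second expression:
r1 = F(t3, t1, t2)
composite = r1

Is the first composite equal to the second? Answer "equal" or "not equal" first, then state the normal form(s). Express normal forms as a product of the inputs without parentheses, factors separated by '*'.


not equal; first: t3 * t2 * t1; second: t3 * t1 * t2

The first expression, normalized: t3 * t2 * t1
The second expression, normalized: t3 * t1 * t2
No match — not equal.


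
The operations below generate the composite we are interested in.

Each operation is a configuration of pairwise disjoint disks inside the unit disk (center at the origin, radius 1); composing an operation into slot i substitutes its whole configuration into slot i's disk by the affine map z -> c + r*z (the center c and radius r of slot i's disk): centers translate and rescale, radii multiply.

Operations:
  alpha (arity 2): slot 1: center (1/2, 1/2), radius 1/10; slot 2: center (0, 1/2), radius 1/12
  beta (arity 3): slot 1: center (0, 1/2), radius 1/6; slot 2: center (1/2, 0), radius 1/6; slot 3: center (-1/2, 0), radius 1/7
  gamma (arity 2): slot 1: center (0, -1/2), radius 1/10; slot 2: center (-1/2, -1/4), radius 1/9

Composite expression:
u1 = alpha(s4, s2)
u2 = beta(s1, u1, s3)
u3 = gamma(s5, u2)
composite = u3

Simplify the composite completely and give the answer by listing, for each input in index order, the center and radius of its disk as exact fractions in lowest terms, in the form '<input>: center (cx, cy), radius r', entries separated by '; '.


Each s-disk chains the slot maps above it in gamma; radii multiply.
input s5: composing its 1 substitution step yields center (0, -1/2), radius 1/10
input s1: composing its 2 substitution steps yields center (-1/2, -7/36), radius 1/54
input s4: composing its 3 substitution steps yields center (-47/108, -13/54), radius 1/540
input s2: composing its 3 substitution steps yields center (-4/9, -13/54), radius 1/648
input s3: composing its 2 substitution steps yields center (-5/9, -1/4), radius 1/63

s1: center (-1/2, -7/36), radius 1/54; s2: center (-4/9, -13/54), radius 1/648; s3: center (-5/9, -1/4), radius 1/63; s4: center (-47/108, -13/54), radius 1/540; s5: center (0, -1/2), radius 1/10


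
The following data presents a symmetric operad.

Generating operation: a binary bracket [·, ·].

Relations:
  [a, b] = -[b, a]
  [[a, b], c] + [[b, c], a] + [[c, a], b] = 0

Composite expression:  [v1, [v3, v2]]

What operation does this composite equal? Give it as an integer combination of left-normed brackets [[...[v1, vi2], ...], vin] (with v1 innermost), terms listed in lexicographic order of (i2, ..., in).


-[[v1, v2], v3] + [[v1, v3], v2]

A multilinear Lie element is pinned by v1-initial words (v1 innermost).
Composite bracket: [v1, [v3, v2]]
Full expansion: 4 signed words from ab - ba (2^2 = 4).
The v1-initial words carry the normal form:
  v1v2v3 appears with sign -1, giving the term -[[v1, v2], v3]
  v1v3v2 appears with sign +1, giving the term +[[v1, v3], v2]


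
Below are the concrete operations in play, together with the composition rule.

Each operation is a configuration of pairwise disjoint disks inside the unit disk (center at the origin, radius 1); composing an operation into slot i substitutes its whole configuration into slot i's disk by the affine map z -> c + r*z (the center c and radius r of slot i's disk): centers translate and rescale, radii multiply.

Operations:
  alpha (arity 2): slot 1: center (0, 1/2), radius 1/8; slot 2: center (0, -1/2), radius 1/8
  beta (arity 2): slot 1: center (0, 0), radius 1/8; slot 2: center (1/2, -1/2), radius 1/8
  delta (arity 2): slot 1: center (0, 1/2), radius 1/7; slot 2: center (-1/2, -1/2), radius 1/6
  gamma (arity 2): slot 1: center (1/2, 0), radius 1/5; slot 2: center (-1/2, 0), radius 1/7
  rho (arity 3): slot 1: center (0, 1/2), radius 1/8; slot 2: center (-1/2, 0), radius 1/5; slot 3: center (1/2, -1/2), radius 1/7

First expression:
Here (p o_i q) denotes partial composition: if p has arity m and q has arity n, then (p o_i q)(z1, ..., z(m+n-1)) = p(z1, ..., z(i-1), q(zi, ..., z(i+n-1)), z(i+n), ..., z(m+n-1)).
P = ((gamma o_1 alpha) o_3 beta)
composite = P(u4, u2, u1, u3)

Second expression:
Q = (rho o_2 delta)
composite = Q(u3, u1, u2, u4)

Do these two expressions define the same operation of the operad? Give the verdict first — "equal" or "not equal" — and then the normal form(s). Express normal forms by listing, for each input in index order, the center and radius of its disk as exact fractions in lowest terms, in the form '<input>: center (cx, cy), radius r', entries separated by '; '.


not equal; the first gives u1: center (-1/2, 0), radius 1/56; u2: center (1/2, -1/10), radius 1/40; u3: center (-3/7, -1/14), radius 1/56; u4: center (1/2, 1/10), radius 1/40 and the second u1: center (-1/2, 1/10), radius 1/35; u2: center (-3/5, -1/10), radius 1/30; u3: center (0, 1/2), radius 1/8; u4: center (1/2, -1/2), radius 1/7

Reducing the first expression gives u1: center (-1/2, 0), radius 1/56; u2: center (1/2, -1/10), radius 1/40; u3: center (-3/7, -1/14), radius 1/56; u4: center (1/2, 1/10), radius 1/40
Reducing the second expression gives u1: center (-1/2, 1/10), radius 1/35; u2: center (-3/5, -1/10), radius 1/30; u3: center (0, 1/2), radius 1/8; u4: center (1/2, -1/2), radius 1/7
They disagree, so not equal.


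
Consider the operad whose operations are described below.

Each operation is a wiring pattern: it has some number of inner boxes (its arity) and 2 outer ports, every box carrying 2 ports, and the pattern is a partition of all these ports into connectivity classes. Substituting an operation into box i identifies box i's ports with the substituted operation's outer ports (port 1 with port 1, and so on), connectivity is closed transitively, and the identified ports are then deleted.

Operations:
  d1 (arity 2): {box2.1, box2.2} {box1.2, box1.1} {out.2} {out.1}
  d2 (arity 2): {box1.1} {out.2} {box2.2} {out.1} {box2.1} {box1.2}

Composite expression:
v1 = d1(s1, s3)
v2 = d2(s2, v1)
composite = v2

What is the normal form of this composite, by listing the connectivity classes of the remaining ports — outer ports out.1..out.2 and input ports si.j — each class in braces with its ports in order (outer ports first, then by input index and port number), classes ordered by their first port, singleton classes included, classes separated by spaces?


{out.1} {out.2} {s1.1, s1.2} {s2.1} {s2.2} {s3.1, s3.2}

Reachability decides: close wires over d2-identified ports.
stage d1: inputs (s1, s3), connectivity {out.1} {out.2} {s1.1, s1.2} {s3.1, s3.2}, out.j its boundary
stage d2: inputs (s2, s1, s3), connectivity {out.1} {out.2} {s1.1, s1.2} {s2.1} {s2.2} {s3.1, s3.2}, out.j its boundary


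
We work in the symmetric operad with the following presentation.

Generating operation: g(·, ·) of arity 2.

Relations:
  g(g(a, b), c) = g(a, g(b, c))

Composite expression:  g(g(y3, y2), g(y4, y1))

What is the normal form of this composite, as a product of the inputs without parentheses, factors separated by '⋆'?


y3 ⋆ y2 ⋆ y4 ⋆ y1

The g-tree's shape is irrelevant; the y-reading-order decides.
g(y3, y2) unparenthesizes to y3 ⋆ y2
g(y4, y1) unparenthesizes to y4 ⋆ y1
g(g(y3, y2), g(y4, y1)) unparenthesizes to y3 ⋆ y2 ⋆ y4 ⋆ y1


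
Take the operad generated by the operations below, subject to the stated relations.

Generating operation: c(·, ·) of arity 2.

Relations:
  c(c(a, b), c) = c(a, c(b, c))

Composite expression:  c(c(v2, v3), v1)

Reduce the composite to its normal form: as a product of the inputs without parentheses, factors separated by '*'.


v2 * v3 * v1

Every regrouping of c is equal, so read the v-inputs in written order.
c(v2, v3) reduces to v2 * v3
c(c(v2, v3), v1) reduces to v2 * v3 * v1


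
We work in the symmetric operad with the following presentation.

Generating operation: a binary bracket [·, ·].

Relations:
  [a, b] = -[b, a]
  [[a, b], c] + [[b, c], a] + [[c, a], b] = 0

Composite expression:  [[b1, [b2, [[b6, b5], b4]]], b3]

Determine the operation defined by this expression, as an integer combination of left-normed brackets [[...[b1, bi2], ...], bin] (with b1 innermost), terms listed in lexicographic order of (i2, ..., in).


[[[[[b1, b2], b4], b5], b6], b3] - [[[[[b1, b2], b4], b6], b5], b3] - [[[[[b1, b2], b5], b6], b4], b3] + [[[[[b1, b2], b6], b5], b4], b3] - [[[[[b1, b4], b5], b6], b2], b3] + [[[[[b1, b4], b6], b5], b2], b3] + [[[[[b1, b5], b6], b4], b2], b3] - [[[[[b1, b6], b5], b4], b2], b3]


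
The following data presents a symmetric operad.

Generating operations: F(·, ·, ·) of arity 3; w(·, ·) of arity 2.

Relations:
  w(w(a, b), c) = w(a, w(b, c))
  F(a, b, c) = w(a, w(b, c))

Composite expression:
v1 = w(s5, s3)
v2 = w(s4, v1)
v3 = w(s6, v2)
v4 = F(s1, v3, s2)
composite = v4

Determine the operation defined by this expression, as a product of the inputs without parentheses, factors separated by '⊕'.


s1 ⊕ s6 ⊕ s4 ⊕ s5 ⊕ s3 ⊕ s2


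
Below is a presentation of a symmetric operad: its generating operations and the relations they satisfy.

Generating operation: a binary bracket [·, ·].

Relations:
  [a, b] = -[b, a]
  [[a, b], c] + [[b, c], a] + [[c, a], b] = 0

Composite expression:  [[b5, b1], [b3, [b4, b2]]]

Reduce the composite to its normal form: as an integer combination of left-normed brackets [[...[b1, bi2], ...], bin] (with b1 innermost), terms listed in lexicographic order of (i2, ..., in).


-[[[[b1, b5], b2], b4], b3] + [[[[b1, b5], b3], b2], b4] - [[[[b1, b5], b3], b4], b2] + [[[[b1, b5], b4], b2], b3]


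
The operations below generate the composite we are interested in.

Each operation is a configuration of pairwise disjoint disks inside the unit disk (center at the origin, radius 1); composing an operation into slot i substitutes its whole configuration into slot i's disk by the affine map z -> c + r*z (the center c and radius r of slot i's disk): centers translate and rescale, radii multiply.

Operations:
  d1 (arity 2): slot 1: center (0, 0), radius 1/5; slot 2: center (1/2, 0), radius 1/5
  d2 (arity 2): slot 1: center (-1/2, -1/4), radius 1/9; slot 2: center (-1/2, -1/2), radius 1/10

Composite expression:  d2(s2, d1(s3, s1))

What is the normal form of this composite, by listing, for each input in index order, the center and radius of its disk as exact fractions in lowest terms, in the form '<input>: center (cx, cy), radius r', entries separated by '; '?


Below d2, radii multiply path by path; the s-disk centers shift.
s2 passes through 1 substitution, ending at center (-1/2, -1/4), radius 1/9
s3 passes through 2 substitutions, ending at center (-1/2, -1/2), radius 1/50
s1 passes through 2 substitutions, ending at center (-9/20, -1/2), radius 1/50

s1: center (-9/20, -1/2), radius 1/50; s2: center (-1/2, -1/4), radius 1/9; s3: center (-1/2, -1/2), radius 1/50


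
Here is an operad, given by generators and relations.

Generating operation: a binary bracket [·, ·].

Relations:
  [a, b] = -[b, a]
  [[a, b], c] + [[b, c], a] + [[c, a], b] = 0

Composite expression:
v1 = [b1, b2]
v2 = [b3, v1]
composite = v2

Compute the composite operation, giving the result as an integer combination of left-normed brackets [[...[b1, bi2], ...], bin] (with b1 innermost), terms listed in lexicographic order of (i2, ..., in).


-[[b1, b2], b3]

Skip Jacobi rewriting: expand, keep b1-initial words, read off terms.
Composite bracket: [b3, [b1, b2]]
Applying ab - ba throughout gives 4 signed words (2^2 = 4).
The b1-initial words carry the normal form:
  the word b1b2b3 carries sign -1 and contributes -[[b1, b2], b3]


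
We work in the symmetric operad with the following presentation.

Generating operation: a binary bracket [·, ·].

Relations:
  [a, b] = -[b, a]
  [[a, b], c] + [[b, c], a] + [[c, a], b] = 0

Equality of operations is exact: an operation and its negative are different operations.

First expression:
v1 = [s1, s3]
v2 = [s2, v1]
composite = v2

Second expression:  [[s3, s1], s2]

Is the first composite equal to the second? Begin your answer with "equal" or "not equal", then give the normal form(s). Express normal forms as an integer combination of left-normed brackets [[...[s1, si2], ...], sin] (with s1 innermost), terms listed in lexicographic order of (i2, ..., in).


equal; both compose to -[[s1, s3], s2]

The first expression reduces to -[[s1, s3], s2]
The second expression reduces to -[[s1, s3], s2]
One common form — equal.


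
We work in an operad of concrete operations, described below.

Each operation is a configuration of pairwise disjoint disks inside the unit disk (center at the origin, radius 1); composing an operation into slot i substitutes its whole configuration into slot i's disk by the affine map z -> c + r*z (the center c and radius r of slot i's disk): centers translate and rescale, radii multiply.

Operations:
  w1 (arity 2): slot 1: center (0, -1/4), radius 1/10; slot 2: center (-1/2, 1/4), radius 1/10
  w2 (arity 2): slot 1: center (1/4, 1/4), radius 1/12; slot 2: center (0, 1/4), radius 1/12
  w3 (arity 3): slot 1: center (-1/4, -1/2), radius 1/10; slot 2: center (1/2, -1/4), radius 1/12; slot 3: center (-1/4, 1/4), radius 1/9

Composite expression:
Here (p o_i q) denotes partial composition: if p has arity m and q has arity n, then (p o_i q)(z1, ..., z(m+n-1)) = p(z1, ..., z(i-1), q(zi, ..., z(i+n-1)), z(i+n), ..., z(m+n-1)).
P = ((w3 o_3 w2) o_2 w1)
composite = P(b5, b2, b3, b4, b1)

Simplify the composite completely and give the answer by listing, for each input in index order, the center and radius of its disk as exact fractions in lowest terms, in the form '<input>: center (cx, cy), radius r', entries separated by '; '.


b1: center (-1/4, 5/18), radius 1/108; b2: center (1/2, -13/48), radius 1/120; b3: center (11/24, -11/48), radius 1/120; b4: center (-2/9, 5/18), radius 1/108; b5: center (-1/4, -1/2), radius 1/10

Each b-disk chains the slot maps above it in w3; radii multiply.
input b5: composing its 1 substitution step yields center (-1/4, -1/2), radius 1/10
input b2: composing its 2 substitution steps yields center (1/2, -13/48), radius 1/120
input b3: composing its 2 substitution steps yields center (11/24, -11/48), radius 1/120
input b4: composing its 2 substitution steps yields center (-2/9, 5/18), radius 1/108
input b1: composing its 2 substitution steps yields center (-1/4, 5/18), radius 1/108


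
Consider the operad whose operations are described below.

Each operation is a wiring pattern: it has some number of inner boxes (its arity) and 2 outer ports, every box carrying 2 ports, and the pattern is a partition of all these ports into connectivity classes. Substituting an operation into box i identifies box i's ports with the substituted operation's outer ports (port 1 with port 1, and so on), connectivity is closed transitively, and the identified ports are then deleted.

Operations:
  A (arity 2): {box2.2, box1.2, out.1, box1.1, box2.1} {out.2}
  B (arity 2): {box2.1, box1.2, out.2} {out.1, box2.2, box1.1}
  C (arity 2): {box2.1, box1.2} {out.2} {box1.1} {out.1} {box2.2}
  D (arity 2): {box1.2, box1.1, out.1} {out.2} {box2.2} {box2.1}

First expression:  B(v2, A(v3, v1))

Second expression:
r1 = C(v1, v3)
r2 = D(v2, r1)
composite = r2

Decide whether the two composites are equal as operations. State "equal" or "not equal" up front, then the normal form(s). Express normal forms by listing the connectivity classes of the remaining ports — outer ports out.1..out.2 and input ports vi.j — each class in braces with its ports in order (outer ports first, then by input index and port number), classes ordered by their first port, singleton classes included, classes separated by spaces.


not equal — first {out.1, v2.1} {out.2, v1.1, v1.2, v2.2, v3.1, v3.2}, second {out.1, v2.1, v2.2} {out.2} {v1.1} {v1.2, v3.1} {v3.2}

In normal form, the first expression is {out.1, v2.1} {out.2, v1.1, v1.2, v2.2, v3.1, v3.2}
In normal form, the second expression is {out.1, v2.1, v2.2} {out.2} {v1.1} {v1.2, v3.1} {v3.2}
The normal forms differ: not equal.


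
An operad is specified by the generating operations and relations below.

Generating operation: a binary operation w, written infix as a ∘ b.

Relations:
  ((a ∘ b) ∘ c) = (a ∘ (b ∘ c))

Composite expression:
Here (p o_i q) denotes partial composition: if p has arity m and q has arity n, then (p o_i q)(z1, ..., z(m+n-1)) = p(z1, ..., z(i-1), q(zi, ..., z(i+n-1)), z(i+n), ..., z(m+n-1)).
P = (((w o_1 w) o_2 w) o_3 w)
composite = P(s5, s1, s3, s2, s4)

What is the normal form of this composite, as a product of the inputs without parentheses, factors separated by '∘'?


All parenthesizations of w agree; list the s-inputs left to right.
(s3 ∘ s2) reduces to s3 ∘ s2
(s1 ∘ (s3 ∘ s2)) reduces to s1 ∘ s3 ∘ s2
(s5 ∘ (s1 ∘ (s3 ∘ s2))) reduces to s5 ∘ s1 ∘ s3 ∘ s2
((s5 ∘ (s1 ∘ (s3 ∘ s2))) ∘ s4) reduces to s5 ∘ s1 ∘ s3 ∘ s2 ∘ s4

s5 ∘ s1 ∘ s3 ∘ s2 ∘ s4


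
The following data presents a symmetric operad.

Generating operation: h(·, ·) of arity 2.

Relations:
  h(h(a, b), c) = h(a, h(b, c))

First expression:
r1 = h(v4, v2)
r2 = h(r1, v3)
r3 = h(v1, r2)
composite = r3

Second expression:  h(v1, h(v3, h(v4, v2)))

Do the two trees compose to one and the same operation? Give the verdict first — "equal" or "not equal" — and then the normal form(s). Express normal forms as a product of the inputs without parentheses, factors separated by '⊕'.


not equal; first: v1 ⊕ v4 ⊕ v2 ⊕ v3; second: v1 ⊕ v3 ⊕ v4 ⊕ v2

The first expression reduces to v1 ⊕ v4 ⊕ v2 ⊕ v3
The second expression reduces to v1 ⊕ v3 ⊕ v4 ⊕ v2
The forms do not match — not equal.


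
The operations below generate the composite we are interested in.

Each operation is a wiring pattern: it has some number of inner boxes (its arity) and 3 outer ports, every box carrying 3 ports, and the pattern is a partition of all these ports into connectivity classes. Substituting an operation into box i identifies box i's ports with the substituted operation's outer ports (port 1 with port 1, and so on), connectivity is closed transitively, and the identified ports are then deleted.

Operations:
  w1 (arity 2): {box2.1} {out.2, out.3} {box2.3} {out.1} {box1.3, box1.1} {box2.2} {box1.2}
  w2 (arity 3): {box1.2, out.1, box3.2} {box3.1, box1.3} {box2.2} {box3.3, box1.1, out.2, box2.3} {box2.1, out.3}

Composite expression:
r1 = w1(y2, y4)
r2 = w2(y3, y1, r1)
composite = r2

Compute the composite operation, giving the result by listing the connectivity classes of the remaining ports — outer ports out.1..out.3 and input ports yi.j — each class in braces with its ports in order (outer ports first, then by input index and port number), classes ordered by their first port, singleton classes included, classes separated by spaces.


{out.1, out.2, y1.3, y3.1, y3.2} {out.3, y1.1} {y1.2} {y2.1, y2.3} {y2.2} {y3.3} {y4.1} {y4.2} {y4.3}

Two ports join when wires chain via w2-identified ports.
through w1, on inputs (y2, y4): {out.1} {out.2, out.3} {y2.1, y2.3} {y2.2} {y4.1} {y4.2} {y4.3} (out.j = stage outer ports)
through w2, on inputs (y3, y1, y2, y4): {out.1, out.2, y1.3, y3.1, y3.2} {out.3, y1.1} {y1.2} {y2.1, y2.3} {y2.2} {y3.3} {y4.1} {y4.2} {y4.3} (out.j = stage outer ports)


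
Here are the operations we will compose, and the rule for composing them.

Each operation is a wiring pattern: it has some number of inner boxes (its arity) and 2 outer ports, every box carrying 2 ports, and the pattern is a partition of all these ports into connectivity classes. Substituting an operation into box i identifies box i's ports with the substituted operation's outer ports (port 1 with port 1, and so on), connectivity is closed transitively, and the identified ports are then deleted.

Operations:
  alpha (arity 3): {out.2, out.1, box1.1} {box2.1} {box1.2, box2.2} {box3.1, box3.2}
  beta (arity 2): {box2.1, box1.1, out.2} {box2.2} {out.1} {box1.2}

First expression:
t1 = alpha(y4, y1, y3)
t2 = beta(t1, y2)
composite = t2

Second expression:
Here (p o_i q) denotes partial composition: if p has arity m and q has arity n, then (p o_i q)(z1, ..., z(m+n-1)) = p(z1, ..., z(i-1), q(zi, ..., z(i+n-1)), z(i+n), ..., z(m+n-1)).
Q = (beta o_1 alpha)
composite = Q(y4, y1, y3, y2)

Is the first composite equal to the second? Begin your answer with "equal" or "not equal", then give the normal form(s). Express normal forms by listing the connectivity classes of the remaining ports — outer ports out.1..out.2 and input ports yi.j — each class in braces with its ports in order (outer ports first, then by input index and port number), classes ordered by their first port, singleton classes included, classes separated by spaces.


The first expression, normalized: {out.1} {out.2, y2.1, y4.1} {y1.1} {y1.2, y4.2} {y2.2} {y3.1, y3.2}
The second expression, normalized: {out.1} {out.2, y2.1, y4.1} {y1.1} {y1.2, y4.2} {y2.2} {y3.1, y3.2}
One common form — equal.

equal — both sides give {out.1} {out.2, y2.1, y4.1} {y1.1} {y1.2, y4.2} {y2.2} {y3.1, y3.2}


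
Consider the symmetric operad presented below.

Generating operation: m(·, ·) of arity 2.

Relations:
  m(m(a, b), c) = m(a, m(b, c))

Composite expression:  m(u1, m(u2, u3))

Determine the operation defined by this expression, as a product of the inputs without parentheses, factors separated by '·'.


u1 · u2 · u3

All parenthesizations of m agree; list the u-inputs left to right.
m(u2, u3) collapses to u2 · u3
m(u1, m(u2, u3)) collapses to u1 · u2 · u3


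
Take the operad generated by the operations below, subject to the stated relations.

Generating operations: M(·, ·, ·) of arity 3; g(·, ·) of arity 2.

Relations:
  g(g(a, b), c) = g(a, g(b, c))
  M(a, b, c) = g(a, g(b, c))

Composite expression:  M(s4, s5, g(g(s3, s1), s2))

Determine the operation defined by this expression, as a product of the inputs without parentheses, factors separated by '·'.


s4 · s5 · s3 · s1 · s2

The M-tree's shape is irrelevant; the s-reading-order decides.
g(s3, s1) flattens to s3 · s1
g(g(s3, s1), s2) flattens to s3 · s1 · s2
M(s4, s5, g(g(s3, s1), s2)) flattens to s4 · s5 · s3 · s1 · s2


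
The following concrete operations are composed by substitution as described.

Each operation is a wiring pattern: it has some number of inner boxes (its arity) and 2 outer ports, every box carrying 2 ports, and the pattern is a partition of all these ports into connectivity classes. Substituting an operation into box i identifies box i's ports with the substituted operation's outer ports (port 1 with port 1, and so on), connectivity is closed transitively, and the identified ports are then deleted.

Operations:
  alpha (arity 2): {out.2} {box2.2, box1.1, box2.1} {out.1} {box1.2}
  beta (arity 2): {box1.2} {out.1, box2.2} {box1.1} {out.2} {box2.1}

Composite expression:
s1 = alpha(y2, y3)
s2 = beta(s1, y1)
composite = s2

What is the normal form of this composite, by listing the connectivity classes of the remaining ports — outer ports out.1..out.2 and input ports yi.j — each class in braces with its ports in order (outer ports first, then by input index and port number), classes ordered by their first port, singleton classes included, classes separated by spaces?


{out.1, y1.2} {out.2} {y1.1} {y2.1, y3.1, y3.2} {y2.2}

Substituting into beta glues patterns; closure does the rest.
composing alpha on (y2, y3), with out.j its own outer ports: {out.1} {out.2} {y2.1, y3.1, y3.2} {y2.2}
composing beta on (y2, y3, y1), with out.j its own outer ports: {out.1, y1.2} {out.2} {y1.1} {y2.1, y3.1, y3.2} {y2.2}


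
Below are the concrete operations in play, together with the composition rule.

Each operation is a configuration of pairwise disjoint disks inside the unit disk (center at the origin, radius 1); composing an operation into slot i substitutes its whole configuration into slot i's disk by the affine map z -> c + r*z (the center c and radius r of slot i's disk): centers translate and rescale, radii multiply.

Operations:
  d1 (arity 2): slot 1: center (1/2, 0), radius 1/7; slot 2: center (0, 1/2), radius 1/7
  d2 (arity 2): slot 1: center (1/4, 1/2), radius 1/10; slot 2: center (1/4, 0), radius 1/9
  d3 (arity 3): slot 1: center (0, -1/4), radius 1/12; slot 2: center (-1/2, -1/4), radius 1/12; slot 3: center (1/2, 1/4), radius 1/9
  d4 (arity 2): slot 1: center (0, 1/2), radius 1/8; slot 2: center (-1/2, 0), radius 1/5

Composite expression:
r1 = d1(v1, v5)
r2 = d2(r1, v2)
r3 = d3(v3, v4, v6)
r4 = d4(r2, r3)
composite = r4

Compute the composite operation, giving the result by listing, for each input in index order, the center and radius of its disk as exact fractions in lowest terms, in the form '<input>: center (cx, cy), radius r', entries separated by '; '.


v1: center (3/80, 9/16), radius 1/560; v2: center (1/32, 1/2), radius 1/72; v3: center (-1/2, -1/20), radius 1/60; v4: center (-3/5, -1/20), radius 1/60; v5: center (1/32, 91/160), radius 1/560; v6: center (-2/5, 1/20), radius 1/45


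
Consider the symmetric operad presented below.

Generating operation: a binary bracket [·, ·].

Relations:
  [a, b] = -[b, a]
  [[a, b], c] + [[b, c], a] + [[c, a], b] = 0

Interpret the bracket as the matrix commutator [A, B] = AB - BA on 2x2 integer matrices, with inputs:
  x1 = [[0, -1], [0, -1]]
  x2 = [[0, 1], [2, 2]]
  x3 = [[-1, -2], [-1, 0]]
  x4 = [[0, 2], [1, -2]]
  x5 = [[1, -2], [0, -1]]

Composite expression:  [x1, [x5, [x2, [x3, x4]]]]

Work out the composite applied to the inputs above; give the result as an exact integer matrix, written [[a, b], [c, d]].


[[-4, -20], [-4, 4]]


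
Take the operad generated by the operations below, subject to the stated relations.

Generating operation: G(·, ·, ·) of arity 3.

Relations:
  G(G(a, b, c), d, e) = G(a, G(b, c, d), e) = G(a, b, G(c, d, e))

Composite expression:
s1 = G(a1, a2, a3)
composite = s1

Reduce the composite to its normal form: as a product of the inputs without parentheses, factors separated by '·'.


The G-tree's shape is irrelevant; the a-reading-order decides.
G(a1, a2, a3) reduces to a1 · a2 · a3

a1 · a2 · a3


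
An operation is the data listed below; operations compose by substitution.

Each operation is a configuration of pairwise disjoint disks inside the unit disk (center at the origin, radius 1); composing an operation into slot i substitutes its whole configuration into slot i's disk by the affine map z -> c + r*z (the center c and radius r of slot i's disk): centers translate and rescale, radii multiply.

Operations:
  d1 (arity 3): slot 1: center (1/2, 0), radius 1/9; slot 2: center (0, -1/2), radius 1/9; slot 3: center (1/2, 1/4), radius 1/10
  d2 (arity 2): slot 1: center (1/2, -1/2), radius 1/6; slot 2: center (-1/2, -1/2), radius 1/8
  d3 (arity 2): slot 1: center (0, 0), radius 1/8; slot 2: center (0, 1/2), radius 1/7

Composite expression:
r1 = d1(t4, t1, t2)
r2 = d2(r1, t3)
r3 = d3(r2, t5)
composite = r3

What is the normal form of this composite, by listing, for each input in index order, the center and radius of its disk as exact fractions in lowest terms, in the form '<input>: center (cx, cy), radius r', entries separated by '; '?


t1: center (1/16, -7/96), radius 1/432; t2: center (7/96, -11/192), radius 1/480; t3: center (-1/16, -1/16), radius 1/64; t4: center (7/96, -1/16), radius 1/432; t5: center (0, 1/2), radius 1/7

Affine substitution under d3: radii multiply and t-centers shift.
for t4, the 3-step affine chain lands on center (7/96, -1/16), radius 1/432
for t1, the 3-step affine chain lands on center (1/16, -7/96), radius 1/432
for t2, the 3-step affine chain lands on center (7/96, -11/192), radius 1/480
for t3, the 2-step affine chain lands on center (-1/16, -1/16), radius 1/64
for t5, the 1-step affine chain lands on center (0, 1/2), radius 1/7


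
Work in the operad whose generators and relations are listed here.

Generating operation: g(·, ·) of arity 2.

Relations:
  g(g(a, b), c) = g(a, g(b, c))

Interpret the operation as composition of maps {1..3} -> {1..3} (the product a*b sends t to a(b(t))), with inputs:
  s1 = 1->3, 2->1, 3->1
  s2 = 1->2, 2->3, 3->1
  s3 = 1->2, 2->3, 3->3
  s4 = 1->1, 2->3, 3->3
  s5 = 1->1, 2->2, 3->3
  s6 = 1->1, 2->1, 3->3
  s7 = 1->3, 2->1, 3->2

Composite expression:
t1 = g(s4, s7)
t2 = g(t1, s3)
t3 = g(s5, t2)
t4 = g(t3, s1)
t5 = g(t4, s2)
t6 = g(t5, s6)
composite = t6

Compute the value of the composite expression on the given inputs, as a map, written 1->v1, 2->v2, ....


1->1, 2->1, 3->3

g(s4, s7) = 1->3, 2->1, 3->3
g(g(s4, s7), s3) = 1->1, 2->3, 3->3
g(s5, g(g(s4, s7), s3)) = 1->1, 2->3, 3->3
g(g(s5, g(g(s4, s7), s3)), s1) = 1->3, 2->1, 3->1
g(g(g(s5, g(g(s4, s7), s3)), s1), s2) = 1->1, 2->1, 3->3
g(g(g(g(s5, g(g(s4, s7), s3)), s1), s2), s6) = 1->1, 2->1, 3->3


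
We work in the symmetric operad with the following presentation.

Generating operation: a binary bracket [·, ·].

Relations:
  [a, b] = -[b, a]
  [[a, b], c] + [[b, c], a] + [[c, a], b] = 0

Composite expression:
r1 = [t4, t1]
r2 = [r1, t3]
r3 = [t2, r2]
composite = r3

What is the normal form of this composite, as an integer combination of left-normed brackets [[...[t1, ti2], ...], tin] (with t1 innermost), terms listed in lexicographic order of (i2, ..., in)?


[[[t1, t4], t3], t2]

In the tensor algebra, words opening t1 carry the t1-anchored form.
Composite bracket: [t2, [[t4, t1], t3]]
The bracket unfolds into 8 signed words via [a, b] = ab - ba (2^3 = 8).
Only words starting with t1 matter:
  word t1t4t3t2 has sign +1, contributing +[[[t1, t4], t3], t2]


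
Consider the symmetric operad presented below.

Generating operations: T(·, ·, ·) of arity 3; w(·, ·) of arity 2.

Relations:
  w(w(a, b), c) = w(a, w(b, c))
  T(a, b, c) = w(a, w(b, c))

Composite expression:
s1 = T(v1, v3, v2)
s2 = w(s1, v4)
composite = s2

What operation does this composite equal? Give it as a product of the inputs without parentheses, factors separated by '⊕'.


Associativity of w dissolves the nesting; only the v-input order survives.
T(v1, v3, v2) collapses to v1 ⊕ v3 ⊕ v2
w(T(v1, v3, v2), v4) collapses to v1 ⊕ v3 ⊕ v2 ⊕ v4

v1 ⊕ v3 ⊕ v2 ⊕ v4


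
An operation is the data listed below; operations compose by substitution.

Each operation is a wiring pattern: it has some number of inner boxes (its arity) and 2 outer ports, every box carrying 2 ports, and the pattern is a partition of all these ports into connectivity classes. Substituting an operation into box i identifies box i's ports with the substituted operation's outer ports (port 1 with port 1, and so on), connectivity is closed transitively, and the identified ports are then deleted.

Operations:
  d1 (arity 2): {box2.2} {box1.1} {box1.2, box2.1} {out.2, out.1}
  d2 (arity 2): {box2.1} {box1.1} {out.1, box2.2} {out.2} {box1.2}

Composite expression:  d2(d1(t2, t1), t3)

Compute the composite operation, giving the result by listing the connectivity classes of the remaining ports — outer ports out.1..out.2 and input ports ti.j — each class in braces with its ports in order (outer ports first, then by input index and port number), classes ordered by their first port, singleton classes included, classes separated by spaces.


{out.1, t3.2} {out.2} {t1.1, t2.2} {t1.2} {t2.1} {t3.1}

Substituting into d2 glues patterns; closure does the rest.
the subtree at d1 composes to {out.1, out.2} {t1.1, t2.2} {t1.2} {t2.1} on (t2, t1); out.j = own outer ports
the subtree at d2 composes to {out.1, t3.2} {out.2} {t1.1, t2.2} {t1.2} {t2.1} {t3.1} on (t2, t1, t3); out.j = own outer ports


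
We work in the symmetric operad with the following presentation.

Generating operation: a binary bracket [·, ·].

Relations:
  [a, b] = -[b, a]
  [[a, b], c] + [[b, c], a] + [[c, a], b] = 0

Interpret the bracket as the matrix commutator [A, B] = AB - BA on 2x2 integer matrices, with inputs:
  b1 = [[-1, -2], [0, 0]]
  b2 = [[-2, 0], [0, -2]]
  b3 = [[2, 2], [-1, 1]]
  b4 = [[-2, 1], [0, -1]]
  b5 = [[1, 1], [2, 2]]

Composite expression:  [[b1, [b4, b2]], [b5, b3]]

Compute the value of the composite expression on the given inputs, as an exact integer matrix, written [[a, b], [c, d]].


[b4, b2] = [[0, 0], [0, 0]]
[b1, [b4, b2]] = [[0, 0], [0, 0]]
[b5, b3] = [[-5, -3], [1, 5]]
[[b1, [b4, b2]], [b5, b3]] = [[0, 0], [0, 0]]

[[0, 0], [0, 0]]


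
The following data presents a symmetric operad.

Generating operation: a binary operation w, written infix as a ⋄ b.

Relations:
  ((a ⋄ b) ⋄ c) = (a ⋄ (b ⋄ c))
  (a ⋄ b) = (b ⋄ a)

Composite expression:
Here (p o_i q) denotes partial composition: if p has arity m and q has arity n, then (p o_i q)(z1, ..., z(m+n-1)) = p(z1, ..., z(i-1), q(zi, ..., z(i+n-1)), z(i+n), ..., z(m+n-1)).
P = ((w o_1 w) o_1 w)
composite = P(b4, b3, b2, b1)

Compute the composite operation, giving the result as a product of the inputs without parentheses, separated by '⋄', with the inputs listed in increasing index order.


With w associative and commutative, the b-input set is all that matters.
(b4 ⋄ b3) collapses to b4 ⋄ b3
((b4 ⋄ b3) ⋄ b2) collapses to b4 ⋄ b3 ⋄ b2
(((b4 ⋄ b3) ⋄ b2) ⋄ b1) collapses to b4 ⋄ b3 ⋄ b2 ⋄ b1
reordering the factors by index: b1 ⋄ b2 ⋄ b3 ⋄ b4

b1 ⋄ b2 ⋄ b3 ⋄ b4


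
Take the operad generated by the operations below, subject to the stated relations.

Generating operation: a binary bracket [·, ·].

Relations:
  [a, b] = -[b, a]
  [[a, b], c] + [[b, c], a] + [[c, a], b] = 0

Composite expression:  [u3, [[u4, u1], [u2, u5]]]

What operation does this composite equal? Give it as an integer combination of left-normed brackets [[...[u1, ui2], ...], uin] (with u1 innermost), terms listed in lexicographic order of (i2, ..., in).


[[[[u1, u4], u2], u5], u3] - [[[[u1, u4], u5], u2], u3]

Left-normed coefficients sit on the u1-initial expansion words.
Composite bracket: [u3, [[u4, u1], [u2, u5]]]
Under [a, b] = ab - ba we get 16 signed associative words (2^4 = 16).
The u1-initial words carry the normal form:
  u1u4u2u5u3 (sign +1) contributes +[[[[u1, u4], u2], u5], u3]
  u1u4u5u2u3 (sign -1) contributes -[[[[u1, u4], u5], u2], u3]


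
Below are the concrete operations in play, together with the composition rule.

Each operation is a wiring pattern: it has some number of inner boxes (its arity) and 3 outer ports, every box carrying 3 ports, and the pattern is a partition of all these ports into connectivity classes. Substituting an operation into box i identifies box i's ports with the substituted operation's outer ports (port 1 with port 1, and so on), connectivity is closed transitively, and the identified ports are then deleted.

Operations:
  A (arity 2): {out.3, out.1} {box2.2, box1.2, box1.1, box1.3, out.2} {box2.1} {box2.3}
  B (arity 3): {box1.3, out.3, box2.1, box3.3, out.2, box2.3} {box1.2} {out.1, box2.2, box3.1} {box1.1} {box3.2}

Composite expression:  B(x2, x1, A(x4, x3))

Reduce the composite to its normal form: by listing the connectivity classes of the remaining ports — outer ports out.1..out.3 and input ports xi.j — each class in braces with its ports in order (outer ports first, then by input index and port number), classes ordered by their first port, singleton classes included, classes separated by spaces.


Two ports join when wires chain via B-identified ports.
through A, on inputs (x4, x3): {out.1, out.3} {out.2, x3.2, x4.1, x4.2, x4.3} {x3.1} {x3.3} (out.j = stage outer ports)
through B, on inputs (x2, x1, x4, x3): {out.1, out.2, out.3, x1.1, x1.2, x1.3, x2.3} {x2.1} {x2.2} {x3.1} {x3.2, x4.1, x4.2, x4.3} {x3.3} (out.j = stage outer ports)

{out.1, out.2, out.3, x1.1, x1.2, x1.3, x2.3} {x2.1} {x2.2} {x3.1} {x3.2, x4.1, x4.2, x4.3} {x3.3}


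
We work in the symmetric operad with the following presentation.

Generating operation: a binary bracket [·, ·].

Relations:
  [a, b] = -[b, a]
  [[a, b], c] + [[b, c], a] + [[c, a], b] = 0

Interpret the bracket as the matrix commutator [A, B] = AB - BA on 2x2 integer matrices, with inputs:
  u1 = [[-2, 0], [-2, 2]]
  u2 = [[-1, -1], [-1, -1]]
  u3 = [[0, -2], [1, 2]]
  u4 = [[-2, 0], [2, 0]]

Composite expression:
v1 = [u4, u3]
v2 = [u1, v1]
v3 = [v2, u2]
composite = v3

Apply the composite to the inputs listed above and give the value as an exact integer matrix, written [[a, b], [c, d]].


[[-8, -16], [16, 8]]

[u4, u3] = [[4, 4], [-2, -4]]
[u1, [u4, u3]] = [[8, -16], [-24, -8]]
[[u1, [u4, u3]], u2] = [[-8, -16], [16, 8]]
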